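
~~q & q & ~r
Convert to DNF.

~~q & q & ~r
= q & q & ~r   (double negation)
= q & ~r   (simplify)

q & ~r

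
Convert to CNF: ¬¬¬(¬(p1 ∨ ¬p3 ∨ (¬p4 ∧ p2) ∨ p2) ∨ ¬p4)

¬¬¬(¬(p1 ∨ ¬p3 ∨ (¬p4 ∧ p2) ∨ p2) ∨ ¬p4)
⇔ ¬(¬(p1 ∨ ¬p3 ∨ (¬p4 ∧ p2) ∨ p2) ∨ ¬p4)   [double negation]
⇔ ¬¬(p1 ∨ ¬p3 ∨ (¬p4 ∧ p2) ∨ p2) ∧ ¬¬p4   [De Morgan]
⇔ (p1 ∨ ¬p3 ∨ (¬p4 ∧ p2) ∨ p2) ∧ ¬¬p4   [double negation]
⇔ (p1 ∨ ¬p3 ∨ (¬p4 ∧ p2) ∨ p2) ∧ p4   [double negation]
⇔ (p1 ∨ ¬p3 ∨ ¬p4 ∨ p2) ∧ (p1 ∨ ¬p3 ∨ p2 ∨ p2) ∧ p4   [distribute ∨ over ∧]
⇔ (p1 ∨ ¬p3 ∨ p2) ∧ p4   [simplify]

(p1 ∨ ¬p3 ∨ p2) ∧ p4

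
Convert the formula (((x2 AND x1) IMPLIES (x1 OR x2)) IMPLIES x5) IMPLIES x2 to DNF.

(NOT x2 AND NOT x5) OR (NOT x1 AND NOT x5) OR (x1 AND NOT x5) OR x2

(((x2 AND x1) IMPLIES (x1 OR x2)) IMPLIES x5) IMPLIES x2
⇔ NOT (((x2 AND x1) IMPLIES (x1 OR x2)) IMPLIES x5) OR x2   [eliminate IMPLIES]
⇔ NOT (NOT ((x2 AND x1) IMPLIES (x1 OR x2)) OR x5) OR x2   [eliminate IMPLIES]
⇔ NOT (NOT (NOT (x2 AND x1) OR x1 OR x2) OR x5) OR x2   [eliminate IMPLIES]
⇔ (NOT NOT (NOT (x2 AND x1) OR x1 OR x2) AND NOT x5) OR x2   [De Morgan]
⇔ ((NOT (x2 AND x1) OR x1 OR x2) AND NOT x5) OR x2   [double negation]
⇔ ((NOT x2 OR NOT x1 OR x1 OR x2) AND NOT x5) OR x2   [De Morgan]
⇔ (NOT x2 AND NOT x5) OR (NOT x1 AND NOT x5) OR (x1 AND NOT x5) OR (x2 AND NOT x5) OR x2   [distribute AND over OR]
⇔ (NOT x2 AND NOT x5) OR (NOT x1 AND NOT x5) OR (x1 AND NOT x5) OR x2   [simplify]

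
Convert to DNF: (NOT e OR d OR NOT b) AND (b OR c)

(NOT e OR d OR NOT b) AND (b OR c)
≡ (NOT e AND b) OR (NOT e AND c) OR (d AND b) OR (d AND c) OR (NOT b AND b) OR (NOT b AND c)   (distribute AND over OR)
≡ (NOT e AND b) OR (NOT e AND c) OR (d AND b) OR (d AND c) OR (NOT b AND c)   (simplify)

(NOT e AND b) OR (NOT e AND c) OR (d AND b) OR (d AND c) OR (NOT b AND c)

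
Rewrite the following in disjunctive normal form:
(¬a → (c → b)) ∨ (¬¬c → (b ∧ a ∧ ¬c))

a ∨ ¬c ∨ b

(¬a → (c → b)) ∨ (¬¬c → (b ∧ a ∧ ¬c))
≡ ¬¬a ∨ (c → b) ∨ (¬¬c → (b ∧ a ∧ ¬c))
≡ ¬¬a ∨ ¬c ∨ b ∨ (¬¬c → (b ∧ a ∧ ¬c))
≡ ¬¬a ∨ ¬c ∨ b ∨ ¬¬¬c ∨ (b ∧ a ∧ ¬c)
≡ a ∨ ¬c ∨ b ∨ ¬¬¬c ∨ (b ∧ a ∧ ¬c)
≡ a ∨ ¬c ∨ b ∨ ¬c ∨ (b ∧ a ∧ ¬c)
≡ a ∨ ¬c ∨ b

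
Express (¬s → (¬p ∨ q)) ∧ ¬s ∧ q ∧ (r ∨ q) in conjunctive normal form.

¬s ∧ q

(¬s → (¬p ∨ q)) ∧ ¬s ∧ q ∧ (r ∨ q)
⇔ (¬¬s ∨ ¬p ∨ q) ∧ ¬s ∧ q ∧ (r ∨ q)
⇔ (s ∨ ¬p ∨ q) ∧ ¬s ∧ q ∧ (r ∨ q)
⇔ ¬s ∧ q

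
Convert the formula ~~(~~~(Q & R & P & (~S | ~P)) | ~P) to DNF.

~Q | ~R | ~P | (S & P)

~~(~~~(Q & R & P & (~S | ~P)) | ~P)
≡ ~~~(Q & R & P & (~S | ~P)) | ~P   — double negation
≡ ~(Q & R & P & (~S | ~P)) | ~P   — double negation
≡ ~Q | ~R | ~P | ~(~S | ~P) | ~P   — De Morgan
≡ ~Q | ~R | ~P | (~~S & ~~P) | ~P   — De Morgan
≡ ~Q | ~R | ~P | (S & ~~P) | ~P   — double negation
≡ ~Q | ~R | ~P | (S & P) | ~P   — double negation
≡ ~Q | ~R | ~P | (S & P)   — simplify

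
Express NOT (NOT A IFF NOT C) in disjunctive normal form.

(NOT A AND C) OR (NOT C AND A)

NOT (NOT A IFF NOT C)
⇔ NOT ((NOT A IMPLIES NOT C) AND (NOT C IMPLIES NOT A))   — eliminate IFF
⇔ NOT ((NOT NOT A OR NOT C) AND (NOT C IMPLIES NOT A))   — eliminate IMPLIES
⇔ NOT ((NOT NOT A OR NOT C) AND (NOT NOT C OR NOT A))   — eliminate IMPLIES
⇔ NOT (NOT NOT A OR NOT C) OR NOT (NOT NOT C OR NOT A)   — De Morgan
⇔ (NOT NOT NOT A AND NOT NOT C) OR NOT (NOT NOT C OR NOT A)   — De Morgan
⇔ (NOT A AND NOT NOT C) OR NOT (NOT NOT C OR NOT A)   — double negation
⇔ (NOT A AND C) OR NOT (NOT NOT C OR NOT A)   — double negation
⇔ (NOT A AND C) OR (NOT NOT NOT C AND NOT NOT A)   — De Morgan
⇔ (NOT A AND C) OR (NOT C AND NOT NOT A)   — double negation
⇔ (NOT A AND C) OR (NOT C AND A)   — double negation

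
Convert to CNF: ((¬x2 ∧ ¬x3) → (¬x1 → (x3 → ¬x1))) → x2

(¬x3 ∨ x2) ∧ (¬x1 ∨ x2) ∧ (x3 ∨ x2) ∧ (x1 ∨ x2)

((¬x2 ∧ ¬x3) → (¬x1 → (x3 → ¬x1))) → x2
≡ ¬((¬x2 ∧ ¬x3) → (¬x1 → (x3 → ¬x1))) ∨ x2   [eliminate →]
≡ ¬(¬(¬x2 ∧ ¬x3) ∨ (¬x1 → (x3 → ¬x1))) ∨ x2   [eliminate →]
≡ ¬(¬(¬x2 ∧ ¬x3) ∨ ¬¬x1 ∨ (x3 → ¬x1)) ∨ x2   [eliminate →]
≡ ¬(¬(¬x2 ∧ ¬x3) ∨ ¬¬x1 ∨ ¬x3 ∨ ¬x1) ∨ x2   [eliminate →]
≡ (¬¬(¬x2 ∧ ¬x3) ∧ ¬¬¬x1 ∧ ¬¬x3 ∧ ¬¬x1) ∨ x2   [De Morgan]
≡ (¬x2 ∧ ¬x3 ∧ ¬¬¬x1 ∧ ¬¬x3 ∧ ¬¬x1) ∨ x2   [double negation]
≡ (¬x2 ∧ ¬x3 ∧ ¬x1 ∧ ¬¬x3 ∧ ¬¬x1) ∨ x2   [double negation]
≡ (¬x2 ∧ ¬x3 ∧ ¬x1 ∧ x3 ∧ ¬¬x1) ∨ x2   [double negation]
≡ (¬x2 ∧ ¬x3 ∧ ¬x1 ∧ x3 ∧ x1) ∨ x2   [double negation]
≡ (¬x2 ∨ x2) ∧ (¬x3 ∨ x2) ∧ (¬x1 ∨ x2) ∧ (x3 ∨ x2) ∧ (x1 ∨ x2)   [distribute ∨ over ∧]
≡ (¬x3 ∨ x2) ∧ (¬x1 ∨ x2) ∧ (x3 ∨ x2) ∧ (x1 ∨ x2)   [simplify]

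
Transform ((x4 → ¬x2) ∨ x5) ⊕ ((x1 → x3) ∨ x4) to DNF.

¬x4 ∧ x1 ∧ ¬x3 ∨ x4 ∧ x2 ∧ ¬x5

((x4 → ¬x2) ∨ x5) ⊕ ((x1 → x3) ∨ x4)
≡ ((x4 → ¬x2) ∨ x5) ∧ ¬((x1 → x3) ∨ x4) ∨ ¬((x4 → ¬x2) ∨ x5) ∧ ((x1 → x3) ∨ x4)   [expand ⊕]
≡ (¬x4 ∨ ¬x2 ∨ x5) ∧ ¬((x1 → x3) ∨ x4) ∨ ¬((x4 → ¬x2) ∨ x5) ∧ ((x1 → x3) ∨ x4)   [eliminate →]
≡ (¬x4 ∨ ¬x2 ∨ x5) ∧ ¬(¬x1 ∨ x3 ∨ x4) ∨ ¬((x4 → ¬x2) ∨ x5) ∧ ((x1 → x3) ∨ x4)   [eliminate →]
≡ (¬x4 ∨ ¬x2 ∨ x5) ∧ ¬(¬x1 ∨ x3 ∨ x4) ∨ ¬(¬x4 ∨ ¬x2 ∨ x5) ∧ ((x1 → x3) ∨ x4)   [eliminate →]
≡ (¬x4 ∨ ¬x2 ∨ x5) ∧ ¬(¬x1 ∨ x3 ∨ x4) ∨ ¬(¬x4 ∨ ¬x2 ∨ x5) ∧ (¬x1 ∨ x3 ∨ x4)   [eliminate →]
≡ (¬x4 ∨ ¬x2 ∨ x5) ∧ ¬¬x1 ∧ ¬x3 ∧ ¬x4 ∨ ¬(¬x4 ∨ ¬x2 ∨ x5) ∧ (¬x1 ∨ x3 ∨ x4)   [De Morgan]
≡ (¬x4 ∨ ¬x2 ∨ x5) ∧ x1 ∧ ¬x3 ∧ ¬x4 ∨ ¬(¬x4 ∨ ¬x2 ∨ x5) ∧ (¬x1 ∨ x3 ∨ x4)   [double negation]
≡ (¬x4 ∨ ¬x2 ∨ x5) ∧ x1 ∧ ¬x3 ∧ ¬x4 ∨ ¬¬x4 ∧ ¬¬x2 ∧ ¬x5 ∧ (¬x1 ∨ x3 ∨ x4)   [De Morgan]
≡ (¬x4 ∨ ¬x2 ∨ x5) ∧ x1 ∧ ¬x3 ∧ ¬x4 ∨ x4 ∧ ¬¬x2 ∧ ¬x5 ∧ (¬x1 ∨ x3 ∨ x4)   [double negation]
≡ (¬x4 ∨ ¬x2 ∨ x5) ∧ x1 ∧ ¬x3 ∧ ¬x4 ∨ x4 ∧ x2 ∧ ¬x5 ∧ (¬x1 ∨ x3 ∨ x4)   [double negation]
≡ ¬x4 ∧ x1 ∧ ¬x3 ∧ ¬x4 ∨ ¬x2 ∧ x1 ∧ ¬x3 ∧ ¬x4 ∨ x5 ∧ x1 ∧ ¬x3 ∧ ¬x4 ∨ x4 ∧ x2 ∧ ¬x5 ∧ ¬x1 ∨ x4 ∧ x2 ∧ ¬x5 ∧ x3 ∨ x4 ∧ x2 ∧ ¬x5 ∧ x4   [distribute ∧ over ∨]
≡ ¬x4 ∧ x1 ∧ ¬x3 ∨ x4 ∧ x2 ∧ ¬x5   [simplify]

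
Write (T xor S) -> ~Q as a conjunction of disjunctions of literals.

(T xor S) -> ~Q
⇔ ~(T xor S) | ~Q   [eliminate ->]
⇔ ~((T | S) & ~(T & S)) | ~Q   [expand xor]
⇔ ~(T | S) | ~~(T & S) | ~Q   [De Morgan]
⇔ (~T & ~S) | ~~(T & S) | ~Q   [De Morgan]
⇔ (~T & ~S) | (T & S) | ~Q   [double negation]
⇔ (~T | T | ~Q) & (~T | S | ~Q) & (~S | T | ~Q) & (~S | S | ~Q)   [distribute | over &]
⇔ (~T | S | ~Q) & (~S | T | ~Q)   [simplify]

(~T | S | ~Q) & (~S | T | ~Q)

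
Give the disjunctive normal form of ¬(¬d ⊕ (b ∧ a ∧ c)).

(d ∧ ¬b) ∨ (d ∧ ¬a) ∨ (d ∧ ¬c) ∨ (b ∧ a ∧ c ∧ ¬d)

¬(¬d ⊕ (b ∧ a ∧ c))
= ¬((¬d ∧ ¬(b ∧ a ∧ c)) ∨ (¬¬d ∧ b ∧ a ∧ c))   [expand ⊕]
= ¬(¬d ∧ ¬(b ∧ a ∧ c)) ∧ ¬(¬¬d ∧ b ∧ a ∧ c)   [De Morgan]
= (¬¬d ∨ ¬¬(b ∧ a ∧ c)) ∧ ¬(¬¬d ∧ b ∧ a ∧ c)   [De Morgan]
= (d ∨ ¬¬(b ∧ a ∧ c)) ∧ ¬(¬¬d ∧ b ∧ a ∧ c)   [double negation]
= (d ∨ (b ∧ a ∧ c)) ∧ ¬(¬¬d ∧ b ∧ a ∧ c)   [double negation]
= (d ∨ (b ∧ a ∧ c)) ∧ (¬¬¬d ∨ ¬b ∨ ¬a ∨ ¬c)   [De Morgan]
= (d ∨ (b ∧ a ∧ c)) ∧ (¬d ∨ ¬b ∨ ¬a ∨ ¬c)   [double negation]
= (d ∧ ¬d) ∨ (d ∧ ¬b) ∨ (d ∧ ¬a) ∨ (d ∧ ¬c) ∨ (b ∧ a ∧ c ∧ ¬d) ∨ (b ∧ a ∧ c ∧ ¬b) ∨ (b ∧ a ∧ c ∧ ¬a) ∨ (b ∧ a ∧ c ∧ ¬c)   [distribute ∧ over ∨]
= (d ∧ ¬b) ∨ (d ∧ ¬a) ∨ (d ∧ ¬c) ∨ (b ∧ a ∧ c ∧ ¬d)   [simplify]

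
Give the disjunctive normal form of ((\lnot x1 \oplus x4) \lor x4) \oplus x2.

(\lnot x1 \land \lnot x4 \land \lnot x2) \lor (x4 \land \lnot x2) \lor (x1 \land \lnot x4 \land x2)

((\lnot x1 \oplus x4) \lor x4) \oplus x2
≡ (((\lnot x1 \oplus x4) \lor x4) \land \lnot x2) \lor (\lnot ((\lnot x1 \oplus x4) \lor x4) \land x2)   (expand \oplus)
≡ (((\lnot x1 \land \lnot x4) \lor (\lnot \lnot x1 \land x4) \lor x4) \land \lnot x2) \lor (\lnot ((\lnot x1 \oplus x4) \lor x4) \land x2)   (expand \oplus)
≡ (((\lnot x1 \land \lnot x4) \lor (\lnot \lnot x1 \land x4) \lor x4) \land \lnot x2) \lor (\lnot ((\lnot x1 \land \lnot x4) \lor (\lnot \lnot x1 \land x4) \lor x4) \land x2)   (expand \oplus)
≡ (((\lnot x1 \land \lnot x4) \lor (x1 \land x4) \lor x4) \land \lnot x2) \lor (\lnot ((\lnot x1 \land \lnot x4) \lor (\lnot \lnot x1 \land x4) \lor x4) \land x2)   (double negation)
≡ (((\lnot x1 \land \lnot x4) \lor (x1 \land x4) \lor x4) \land \lnot x2) \lor (\lnot (\lnot x1 \land \lnot x4) \land \lnot (\lnot \lnot x1 \land x4) \land \lnot x4 \land x2)   (De Morgan)
≡ (((\lnot x1 \land \lnot x4) \lor (x1 \land x4) \lor x4) \land \lnot x2) \lor ((\lnot \lnot x1 \lor \lnot \lnot x4) \land \lnot (\lnot \lnot x1 \land x4) \land \lnot x4 \land x2)   (De Morgan)
≡ (((\lnot x1 \land \lnot x4) \lor (x1 \land x4) \lor x4) \land \lnot x2) \lor ((x1 \lor \lnot \lnot x4) \land \lnot (\lnot \lnot x1 \land x4) \land \lnot x4 \land x2)   (double negation)
≡ (((\lnot x1 \land \lnot x4) \lor (x1 \land x4) \lor x4) \land \lnot x2) \lor ((x1 \lor x4) \land \lnot (\lnot \lnot x1 \land x4) \land \lnot x4 \land x2)   (double negation)
≡ (((\lnot x1 \land \lnot x4) \lor (x1 \land x4) \lor x4) \land \lnot x2) \lor ((x1 \lor x4) \land (\lnot \lnot \lnot x1 \lor \lnot x4) \land \lnot x4 \land x2)   (De Morgan)
≡ (((\lnot x1 \land \lnot x4) \lor (x1 \land x4) \lor x4) \land \lnot x2) \lor ((x1 \lor x4) \land (\lnot x1 \lor \lnot x4) \land \lnot x4 \land x2)   (double negation)
≡ (\lnot x1 \land \lnot x4 \land \lnot x2) \lor (x1 \land x4 \land \lnot x2) \lor (x4 \land \lnot x2) \lor (x1 \land \lnot x1 \land \lnot x4 \land x2) \lor (x1 \land \lnot x4 \land \lnot x4 \land x2) \lor (x4 \land \lnot x1 \land \lnot x4 \land x2) \lor (x4 \land \lnot x4 \land \lnot x4 \land x2)   (distribute \land over \lor)
≡ (\lnot x1 \land \lnot x4 \land \lnot x2) \lor (x4 \land \lnot x2) \lor (x1 \land \lnot x4 \land x2)   (simplify)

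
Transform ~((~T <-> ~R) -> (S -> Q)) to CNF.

~((~T <-> ~R) -> (S -> Q))
≡ ~(~(~T <-> ~R) | (S -> Q))   — eliminate ->
≡ ~(~((~T -> ~R) & (~R -> ~T)) | (S -> Q))   — eliminate <->
≡ ~(~((~~T | ~R) & (~R -> ~T)) | (S -> Q))   — eliminate ->
≡ ~(~((~~T | ~R) & (~~R | ~T)) | (S -> Q))   — eliminate ->
≡ ~(~((~~T | ~R) & (~~R | ~T)) | ~S | Q)   — eliminate ->
≡ ~~((~~T | ~R) & (~~R | ~T)) & ~~S & ~Q   — De Morgan
≡ (~~T | ~R) & (~~R | ~T) & ~~S & ~Q   — double negation
≡ (T | ~R) & (~~R | ~T) & ~~S & ~Q   — double negation
≡ (T | ~R) & (R | ~T) & ~~S & ~Q   — double negation
≡ (T | ~R) & (R | ~T) & S & ~Q   — double negation

(T | ~R) & (R | ~T) & S & ~Q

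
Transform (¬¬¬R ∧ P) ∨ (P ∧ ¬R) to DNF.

(¬¬¬R ∧ P) ∨ (P ∧ ¬R)
≡ (¬R ∧ P) ∨ (P ∧ ¬R)
≡ ¬R ∧ P

¬R ∧ P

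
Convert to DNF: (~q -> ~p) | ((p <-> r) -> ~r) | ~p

(~q -> ~p) | ((p <-> r) -> ~r) | ~p
= ~~q | ~p | ((p <-> r) -> ~r) | ~p   [eliminate ->]
= ~~q | ~p | ~(p <-> r) | ~r | ~p   [eliminate ->]
= ~~q | ~p | ~((p -> r) & (r -> p)) | ~r | ~p   [eliminate <->]
= ~~q | ~p | ~((~p | r) & (r -> p)) | ~r | ~p   [eliminate ->]
= ~~q | ~p | ~((~p | r) & (~r | p)) | ~r | ~p   [eliminate ->]
= q | ~p | ~((~p | r) & (~r | p)) | ~r | ~p   [double negation]
= q | ~p | ~(~p | r) | ~(~r | p) | ~r | ~p   [De Morgan]
= q | ~p | (~~p & ~r) | ~(~r | p) | ~r | ~p   [De Morgan]
= q | ~p | (p & ~r) | ~(~r | p) | ~r | ~p   [double negation]
= q | ~p | (p & ~r) | (~~r & ~p) | ~r | ~p   [De Morgan]
= q | ~p | (p & ~r) | (r & ~p) | ~r | ~p   [double negation]
= q | ~p | ~r   [simplify]

q | ~p | ~r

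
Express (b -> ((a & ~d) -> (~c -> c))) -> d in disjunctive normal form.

(b & a & ~d & ~c) | d

(b -> ((a & ~d) -> (~c -> c))) -> d
= ~(b -> ((a & ~d) -> (~c -> c))) | d   [eliminate ->]
= ~(~b | ((a & ~d) -> (~c -> c))) | d   [eliminate ->]
= ~(~b | ~(a & ~d) | (~c -> c)) | d   [eliminate ->]
= ~(~b | ~(a & ~d) | ~~c | c) | d   [eliminate ->]
= (~~b & ~~(a & ~d) & ~~~c & ~c) | d   [De Morgan]
= (b & ~~(a & ~d) & ~~~c & ~c) | d   [double negation]
= (b & a & ~d & ~~~c & ~c) | d   [double negation]
= (b & a & ~d & ~c & ~c) | d   [double negation]
= (b & a & ~d & ~c) | d   [simplify]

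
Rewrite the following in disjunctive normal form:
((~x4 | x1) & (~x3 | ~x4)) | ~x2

~x4 | (x1 & ~x3) | ~x2

((~x4 | x1) & (~x3 | ~x4)) | ~x2
≡ (~x4 & ~x3) | (~x4 & ~x4) | (x1 & ~x3) | (x1 & ~x4) | ~x2   (distribute & over |)
≡ ~x4 | (x1 & ~x3) | ~x2   (simplify)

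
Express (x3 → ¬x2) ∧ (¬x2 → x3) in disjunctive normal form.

(x3 → ¬x2) ∧ (¬x2 → x3)
= (¬x3 ∨ ¬x2) ∧ (¬x2 → x3)   (eliminate →)
= (¬x3 ∨ ¬x2) ∧ (¬¬x2 ∨ x3)   (eliminate →)
= (¬x3 ∨ ¬x2) ∧ (x2 ∨ x3)   (double negation)
= (¬x3 ∧ x2) ∨ (¬x3 ∧ x3) ∨ (¬x2 ∧ x2) ∨ (¬x2 ∧ x3)   (distribute ∧ over ∨)
= (¬x3 ∧ x2) ∨ (¬x2 ∧ x3)   (simplify)

(¬x3 ∧ x2) ∨ (¬x2 ∧ x3)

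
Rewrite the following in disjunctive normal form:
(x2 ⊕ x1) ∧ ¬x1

(x2 ⊕ x1) ∧ ¬x1
= ((x2 ∧ ¬x1) ∨ (¬x2 ∧ x1)) ∧ ¬x1   [expand ⊕]
= (x2 ∧ ¬x1 ∧ ¬x1) ∨ (¬x2 ∧ x1 ∧ ¬x1)   [distribute ∧ over ∨]
= x2 ∧ ¬x1   [simplify]

x2 ∧ ¬x1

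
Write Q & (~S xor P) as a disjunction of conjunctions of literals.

Q & (~S xor P)
≡ Q & ((~S & ~P) | (~~S & P))   [expand xor]
≡ Q & ((~S & ~P) | (S & P))   [double negation]
≡ (Q & ~S & ~P) | (Q & S & P)   [distribute & over |]

(Q & ~S & ~P) | (Q & S & P)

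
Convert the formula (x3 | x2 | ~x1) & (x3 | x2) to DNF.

x3 | x2

(x3 | x2 | ~x1) & (x3 | x2)
⇔ (x3 & x3) | (x3 & x2) | (x2 & x3) | (x2 & x2) | (~x1 & x3) | (~x1 & x2)
⇔ x3 | x2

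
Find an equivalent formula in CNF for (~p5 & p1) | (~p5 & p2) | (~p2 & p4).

(~p5 | ~p2) & (~p5 | p4) & (p1 | p2 | p4)

(~p5 & p1) | (~p5 & p2) | (~p2 & p4)
⇔ (~p5 | ~p5 | ~p2) & (~p5 | ~p5 | p4) & (~p5 | p2 | ~p2) & (~p5 | p2 | p4) & (p1 | ~p5 | ~p2) & (p1 | ~p5 | p4) & (p1 | p2 | ~p2) & (p1 | p2 | p4)   [distribute | over &]
⇔ (~p5 | ~p2) & (~p5 | p4) & (p1 | p2 | p4)   [simplify]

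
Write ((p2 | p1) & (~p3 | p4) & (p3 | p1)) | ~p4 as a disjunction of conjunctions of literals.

(p2 & p4 & p3) | (p1 & ~p3) | (p1 & p4) | ~p4

((p2 | p1) & (~p3 | p4) & (p3 | p1)) | ~p4
= (p2 & ~p3 & p3) | (p2 & ~p3 & p1) | (p2 & p4 & p3) | (p2 & p4 & p1) | (p1 & ~p3 & p3) | (p1 & ~p3 & p1) | (p1 & p4 & p3) | (p1 & p4 & p1) | ~p4   — distribute & over |
= (p2 & p4 & p3) | (p1 & ~p3) | (p1 & p4) | ~p4   — simplify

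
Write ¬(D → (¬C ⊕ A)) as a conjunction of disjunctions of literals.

¬(D → (¬C ⊕ A))
⇔ ¬(¬D ∨ (¬C ⊕ A))   [eliminate →]
⇔ ¬(¬D ∨ ((¬C ∨ A) ∧ ¬(¬C ∧ A)))   [expand ⊕]
⇔ ¬¬D ∧ ¬((¬C ∨ A) ∧ ¬(¬C ∧ A))   [De Morgan]
⇔ D ∧ ¬((¬C ∨ A) ∧ ¬(¬C ∧ A))   [double negation]
⇔ D ∧ (¬(¬C ∨ A) ∨ ¬¬(¬C ∧ A))   [De Morgan]
⇔ D ∧ ((¬¬C ∧ ¬A) ∨ ¬¬(¬C ∧ A))   [De Morgan]
⇔ D ∧ ((C ∧ ¬A) ∨ ¬¬(¬C ∧ A))   [double negation]
⇔ D ∧ ((C ∧ ¬A) ∨ (¬C ∧ A))   [double negation]
⇔ D ∧ (C ∨ ¬C) ∧ (C ∨ A) ∧ (¬A ∨ ¬C) ∧ (¬A ∨ A)   [distribute ∨ over ∧]
⇔ D ∧ (C ∨ A) ∧ (¬A ∨ ¬C)   [simplify]

D ∧ (C ∨ A) ∧ (¬A ∨ ¬C)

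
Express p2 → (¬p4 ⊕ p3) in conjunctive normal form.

(¬p2 ∨ ¬p4 ∨ p3) ∧ (¬p2 ∨ p4 ∨ ¬p3)

p2 → (¬p4 ⊕ p3)
≡ ¬p2 ∨ (¬p4 ⊕ p3)   [eliminate →]
≡ ¬p2 ∨ ((¬p4 ∨ p3) ∧ ¬(¬p4 ∧ p3))   [expand ⊕]
≡ ¬p2 ∨ ((¬p4 ∨ p3) ∧ (¬¬p4 ∨ ¬p3))   [De Morgan]
≡ ¬p2 ∨ ((¬p4 ∨ p3) ∧ (p4 ∨ ¬p3))   [double negation]
≡ (¬p2 ∨ ¬p4 ∨ p3) ∧ (¬p2 ∨ p4 ∨ ¬p3)   [distribute ∨ over ∧]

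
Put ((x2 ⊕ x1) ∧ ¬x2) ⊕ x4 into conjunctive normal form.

((x2 ⊕ x1) ∧ ¬x2) ⊕ x4
⇔ (((x2 ⊕ x1) ∧ ¬x2) ∨ x4) ∧ ¬((x2 ⊕ x1) ∧ ¬x2 ∧ x4)   (expand ⊕)
⇔ (((x2 ∨ x1) ∧ ¬(x2 ∧ x1) ∧ ¬x2) ∨ x4) ∧ ¬((x2 ⊕ x1) ∧ ¬x2 ∧ x4)   (expand ⊕)
⇔ (((x2 ∨ x1) ∧ ¬(x2 ∧ x1) ∧ ¬x2) ∨ x4) ∧ ¬((x2 ∨ x1) ∧ ¬(x2 ∧ x1) ∧ ¬x2 ∧ x4)   (expand ⊕)
⇔ (((x2 ∨ x1) ∧ (¬x2 ∨ ¬x1) ∧ ¬x2) ∨ x4) ∧ ¬((x2 ∨ x1) ∧ ¬(x2 ∧ x1) ∧ ¬x2 ∧ x4)   (De Morgan)
⇔ (((x2 ∨ x1) ∧ (¬x2 ∨ ¬x1) ∧ ¬x2) ∨ x4) ∧ (¬(x2 ∨ x1) ∨ ¬¬(x2 ∧ x1) ∨ ¬¬x2 ∨ ¬x4)   (De Morgan)
⇔ (((x2 ∨ x1) ∧ (¬x2 ∨ ¬x1) ∧ ¬x2) ∨ x4) ∧ ((¬x2 ∧ ¬x1) ∨ ¬¬(x2 ∧ x1) ∨ ¬¬x2 ∨ ¬x4)   (De Morgan)
⇔ (((x2 ∨ x1) ∧ (¬x2 ∨ ¬x1) ∧ ¬x2) ∨ x4) ∧ ((¬x2 ∧ ¬x1) ∨ (x2 ∧ x1) ∨ ¬¬x2 ∨ ¬x4)   (double negation)
⇔ (((x2 ∨ x1) ∧ (¬x2 ∨ ¬x1) ∧ ¬x2) ∨ x4) ∧ ((¬x2 ∧ ¬x1) ∨ (x2 ∧ x1) ∨ x2 ∨ ¬x4)   (double negation)
⇔ (x2 ∨ x1 ∨ x4) ∧ (¬x2 ∨ ¬x1 ∨ x4) ∧ (¬x2 ∨ x4) ∧ (¬x2 ∨ x2 ∨ x2 ∨ ¬x4) ∧ (¬x2 ∨ x1 ∨ x2 ∨ ¬x4) ∧ (¬x1 ∨ x2 ∨ x2 ∨ ¬x4) ∧ (¬x1 ∨ x1 ∨ x2 ∨ ¬x4)   (distribute ∨ over ∧)
⇔ (x2 ∨ x1 ∨ x4) ∧ (¬x2 ∨ x4) ∧ (¬x1 ∨ x2 ∨ ¬x4)   (simplify)

(x2 ∨ x1 ∨ x4) ∧ (¬x2 ∨ x4) ∧ (¬x1 ∨ x2 ∨ ¬x4)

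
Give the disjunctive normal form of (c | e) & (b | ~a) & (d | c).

(c | e) & (b | ~a) & (d | c)
≡ (c & b & d) | (c & b & c) | (c & ~a & d) | (c & ~a & c) | (e & b & d) | (e & b & c) | (e & ~a & d) | (e & ~a & c)   [distribute & over |]
≡ (c & b) | (c & ~a) | (e & b & d) | (e & ~a & d)   [simplify]

(c & b) | (c & ~a) | (e & b & d) | (e & ~a & d)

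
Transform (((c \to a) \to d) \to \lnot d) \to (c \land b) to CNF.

(c \lor d) \land (d \lor b)

(((c \to a) \to d) \to \lnot d) \to (c \land b)
≡ \lnot (((c \to a) \to d) \to \lnot d) \lor (c \land b)   — eliminate \to
≡ \lnot (\lnot ((c \to a) \to d) \lor \lnot d) \lor (c \land b)   — eliminate \to
≡ \lnot (\lnot (\lnot (c \to a) \lor d) \lor \lnot d) \lor (c \land b)   — eliminate \to
≡ \lnot (\lnot (\lnot (\lnot c \lor a) \lor d) \lor \lnot d) \lor (c \land b)   — eliminate \to
≡ (\lnot \lnot (\lnot (\lnot c \lor a) \lor d) \land \lnot \lnot d) \lor (c \land b)   — De Morgan
≡ ((\lnot (\lnot c \lor a) \lor d) \land \lnot \lnot d) \lor (c \land b)   — double negation
≡ (((\lnot \lnot c \land \lnot a) \lor d) \land \lnot \lnot d) \lor (c \land b)   — De Morgan
≡ (((c \land \lnot a) \lor d) \land \lnot \lnot d) \lor (c \land b)   — double negation
≡ (((c \land \lnot a) \lor d) \land d) \lor (c \land b)   — double negation
≡ (c \lor d \lor c) \land (c \lor d \lor b) \land (\lnot a \lor d \lor c) \land (\lnot a \lor d \lor b) \land (d \lor c) \land (d \lor b)   — distribute \lor over \land
≡ (c \lor d) \land (d \lor b)   — simplify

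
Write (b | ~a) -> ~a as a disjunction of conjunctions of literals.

(b | ~a) -> ~a
⇔ ~(b | ~a) | ~a   [eliminate ->]
⇔ (~b & ~~a) | ~a   [De Morgan]
⇔ (~b & a) | ~a   [double negation]

(~b & a) | ~a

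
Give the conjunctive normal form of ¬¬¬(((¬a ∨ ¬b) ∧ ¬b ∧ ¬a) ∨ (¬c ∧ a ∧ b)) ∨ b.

¬¬¬(((¬a ∨ ¬b) ∧ ¬b ∧ ¬a) ∨ (¬c ∧ a ∧ b)) ∨ b
≡ ¬(((¬a ∨ ¬b) ∧ ¬b ∧ ¬a) ∨ (¬c ∧ a ∧ b)) ∨ b   [double negation]
≡ (¬((¬a ∨ ¬b) ∧ ¬b ∧ ¬a) ∧ ¬(¬c ∧ a ∧ b)) ∨ b   [De Morgan]
≡ ((¬(¬a ∨ ¬b) ∨ ¬¬b ∨ ¬¬a) ∧ ¬(¬c ∧ a ∧ b)) ∨ b   [De Morgan]
≡ (((¬¬a ∧ ¬¬b) ∨ ¬¬b ∨ ¬¬a) ∧ ¬(¬c ∧ a ∧ b)) ∨ b   [De Morgan]
≡ (((a ∧ ¬¬b) ∨ ¬¬b ∨ ¬¬a) ∧ ¬(¬c ∧ a ∧ b)) ∨ b   [double negation]
≡ (((a ∧ b) ∨ ¬¬b ∨ ¬¬a) ∧ ¬(¬c ∧ a ∧ b)) ∨ b   [double negation]
≡ (((a ∧ b) ∨ b ∨ ¬¬a) ∧ ¬(¬c ∧ a ∧ b)) ∨ b   [double negation]
≡ (((a ∧ b) ∨ b ∨ a) ∧ ¬(¬c ∧ a ∧ b)) ∨ b   [double negation]
≡ (((a ∧ b) ∨ b ∨ a) ∧ (¬¬c ∨ ¬a ∨ ¬b)) ∨ b   [De Morgan]
≡ (((a ∧ b) ∨ b ∨ a) ∧ (c ∨ ¬a ∨ ¬b)) ∨ b   [double negation]
≡ (a ∨ b ∨ a ∨ b) ∧ (b ∨ b ∨ a ∨ b) ∧ (c ∨ ¬a ∨ ¬b ∨ b)   [distribute ∨ over ∧]
≡ a ∨ b   [simplify]

a ∨ b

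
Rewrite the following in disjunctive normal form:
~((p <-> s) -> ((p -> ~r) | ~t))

s & p & r & t

~((p <-> s) -> ((p -> ~r) | ~t))
≡ ~(~(p <-> s) | (p -> ~r) | ~t)   [eliminate ->]
≡ ~(~((p -> s) & (s -> p)) | (p -> ~r) | ~t)   [eliminate <->]
≡ ~(~((~p | s) & (s -> p)) | (p -> ~r) | ~t)   [eliminate ->]
≡ ~(~((~p | s) & (~s | p)) | (p -> ~r) | ~t)   [eliminate ->]
≡ ~(~((~p | s) & (~s | p)) | ~p | ~r | ~t)   [eliminate ->]
≡ ~~((~p | s) & (~s | p)) & ~~p & ~~r & ~~t   [De Morgan]
≡ (~p | s) & (~s | p) & ~~p & ~~r & ~~t   [double negation]
≡ (~p | s) & (~s | p) & p & ~~r & ~~t   [double negation]
≡ (~p | s) & (~s | p) & p & r & ~~t   [double negation]
≡ (~p | s) & (~s | p) & p & r & t   [double negation]
≡ (~p & ~s & p & r & t) | (~p & p & p & r & t) | (s & ~s & p & r & t) | (s & p & p & r & t)   [distribute & over |]
≡ s & p & r & t   [simplify]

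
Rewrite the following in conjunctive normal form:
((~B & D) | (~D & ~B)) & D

~B & D

((~B & D) | (~D & ~B)) & D
⇔ (~B | ~D) & (~B | ~B) & (D | ~D) & (D | ~B) & D   (distribute | over &)
⇔ ~B & D   (simplify)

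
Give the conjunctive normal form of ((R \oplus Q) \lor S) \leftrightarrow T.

(\lnot R \lor Q \lor T) \land (\lnot Q \lor R \lor T) \land (\lnot S \lor T) \land (\lnot T \lor R \lor Q \lor S) \land (\lnot T \lor \lnot R \lor \lnot Q \lor S)

((R \oplus Q) \lor S) \leftrightarrow T
⇔ (((R \oplus Q) \lor S) \to T) \land (T \to ((R \oplus Q) \lor S))
⇔ (\lnot ((R \oplus Q) \lor S) \lor T) \land (T \to ((R \oplus Q) \lor S))
⇔ (\lnot (((R \lor Q) \land \lnot (R \land Q)) \lor S) \lor T) \land (T \to ((R \oplus Q) \lor S))
⇔ (\lnot (((R \lor Q) \land \lnot (R \land Q)) \lor S) \lor T) \land (\lnot T \lor (R \oplus Q) \lor S)
⇔ (\lnot (((R \lor Q) \land \lnot (R \land Q)) \lor S) \lor T) \land (\lnot T \lor ((R \lor Q) \land \lnot (R \land Q)) \lor S)
⇔ ((\lnot ((R \lor Q) \land \lnot (R \land Q)) \land \lnot S) \lor T) \land (\lnot T \lor ((R \lor Q) \land \lnot (R \land Q)) \lor S)
⇔ (((\lnot (R \lor Q) \lor \lnot \lnot (R \land Q)) \land \lnot S) \lor T) \land (\lnot T \lor ((R \lor Q) \land \lnot (R \land Q)) \lor S)
⇔ ((((\lnot R \land \lnot Q) \lor \lnot \lnot (R \land Q)) \land \lnot S) \lor T) \land (\lnot T \lor ((R \lor Q) \land \lnot (R \land Q)) \lor S)
⇔ ((((\lnot R \land \lnot Q) \lor (R \land Q)) \land \lnot S) \lor T) \land (\lnot T \lor ((R \lor Q) \land \lnot (R \land Q)) \lor S)
⇔ ((((\lnot R \land \lnot Q) \lor (R \land Q)) \land \lnot S) \lor T) \land (\lnot T \lor ((R \lor Q) \land (\lnot R \lor \lnot Q)) \lor S)
⇔ (\lnot R \lor R \lor T) \land (\lnot R \lor Q \lor T) \land (\lnot Q \lor R \lor T) \land (\lnot Q \lor Q \lor T) \land (\lnot S \lor T) \land (\lnot T \lor R \lor Q \lor S) \land (\lnot T \lor \lnot R \lor \lnot Q \lor S)
⇔ (\lnot R \lor Q \lor T) \land (\lnot Q \lor R \lor T) \land (\lnot S \lor T) \land (\lnot T \lor R \lor Q \lor S) \land (\lnot T \lor \lnot R \lor \lnot Q \lor S)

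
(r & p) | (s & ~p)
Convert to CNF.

(r & p) | (s & ~p)
≡ (r | s) & (r | ~p) & (p | s) & (p | ~p)
≡ (r | s) & (r | ~p) & (p | s)

(r | s) & (r | ~p) & (p | s)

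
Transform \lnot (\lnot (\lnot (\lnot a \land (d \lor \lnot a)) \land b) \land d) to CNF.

\lnot (\lnot (\lnot (\lnot a \land (d \lor \lnot a)) \land b) \land d)
≡ \lnot \lnot (\lnot (\lnot a \land (d \lor \lnot a)) \land b) \lor \lnot d   [De Morgan]
≡ (\lnot (\lnot a \land (d \lor \lnot a)) \land b) \lor \lnot d   [double negation]
≡ ((\lnot \lnot a \lor \lnot (d \lor \lnot a)) \land b) \lor \lnot d   [De Morgan]
≡ ((a \lor \lnot (d \lor \lnot a)) \land b) \lor \lnot d   [double negation]
≡ ((a \lor (\lnot d \land \lnot \lnot a)) \land b) \lor \lnot d   [De Morgan]
≡ ((a \lor (\lnot d \land a)) \land b) \lor \lnot d   [double negation]
≡ (a \lor \lnot d \lor \lnot d) \land (a \lor a \lor \lnot d) \land (b \lor \lnot d)   [distribute \lor over \land]
≡ (a \lor \lnot d) \land (b \lor \lnot d)   [simplify]

(a \lor \lnot d) \land (b \lor \lnot d)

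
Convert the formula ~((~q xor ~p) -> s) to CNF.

~((~q xor ~p) -> s)
⇔ ~(~(~q xor ~p) | s)
⇔ ~(~((~q | ~p) & ~(~q & ~p)) | s)
⇔ ~~((~q | ~p) & ~(~q & ~p)) & ~s
⇔ (~q | ~p) & ~(~q & ~p) & ~s
⇔ (~q | ~p) & (~~q | ~~p) & ~s
⇔ (~q | ~p) & (q | ~~p) & ~s
⇔ (~q | ~p) & (q | p) & ~s

(~q | ~p) & (q | p) & ~s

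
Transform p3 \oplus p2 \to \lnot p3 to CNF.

p3 \oplus p2 \to \lnot p3
⇔ \lnot (p3 \oplus p2) \lor \lnot p3   [eliminate \to]
⇔ \lnot ((p3 \lor p2) \land \lnot (p3 \land p2)) \lor \lnot p3   [expand \oplus]
⇔ \lnot (p3 \lor p2) \lor \lnot \lnot (p3 \land p2) \lor \lnot p3   [De Morgan]
⇔ \lnot p3 \land \lnot p2 \lor \lnot \lnot (p3 \land p2) \lor \lnot p3   [De Morgan]
⇔ \lnot p3 \land \lnot p2 \lor p3 \land p2 \lor \lnot p3   [double negation]
⇔ (\lnot p3 \lor p3 \lor \lnot p3) \land (\lnot p3 \lor p2 \lor \lnot p3) \land (\lnot p2 \lor p3 \lor \lnot p3) \land (\lnot p2 \lor p2 \lor \lnot p3)   [distribute \lor over \land]
⇔ \lnot p3 \lor p2   [simplify]

\lnot p3 \lor p2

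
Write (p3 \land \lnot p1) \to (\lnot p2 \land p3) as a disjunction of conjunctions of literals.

(p3 \land \lnot p1) \to (\lnot p2 \land p3)
≡ \lnot (p3 \land \lnot p1) \lor (\lnot p2 \land p3)   — eliminate \to
≡ \lnot p3 \lor \lnot \lnot p1 \lor (\lnot p2 \land p3)   — De Morgan
≡ \lnot p3 \lor p1 \lor (\lnot p2 \land p3)   — double negation

\lnot p3 \lor p1 \lor (\lnot p2 \land p3)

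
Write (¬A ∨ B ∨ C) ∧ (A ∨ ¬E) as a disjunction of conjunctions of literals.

(¬A ∨ B ∨ C) ∧ (A ∨ ¬E)
≡ (¬A ∧ A) ∨ (¬A ∧ ¬E) ∨ (B ∧ A) ∨ (B ∧ ¬E) ∨ (C ∧ A) ∨ (C ∧ ¬E)   (distribute ∧ over ∨)
≡ (¬A ∧ ¬E) ∨ (B ∧ A) ∨ (B ∧ ¬E) ∨ (C ∧ A) ∨ (C ∧ ¬E)   (simplify)

(¬A ∧ ¬E) ∨ (B ∧ A) ∨ (B ∧ ¬E) ∨ (C ∧ A) ∨ (C ∧ ¬E)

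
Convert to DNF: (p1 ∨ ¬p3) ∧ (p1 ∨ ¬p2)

(p1 ∨ ¬p3) ∧ (p1 ∨ ¬p2)
= (p1 ∧ p1) ∨ (p1 ∧ ¬p2) ∨ (¬p3 ∧ p1) ∨ (¬p3 ∧ ¬p2)   (distribute ∧ over ∨)
= p1 ∨ (¬p3 ∧ ¬p2)   (simplify)

p1 ∨ (¬p3 ∧ ¬p2)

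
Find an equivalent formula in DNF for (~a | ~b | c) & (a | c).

(~a | ~b | c) & (a | c)
⇔ (~a & a) | (~a & c) | (~b & a) | (~b & c) | (c & a) | (c & c)   [distribute & over |]
⇔ (~b & a) | c   [simplify]

(~b & a) | c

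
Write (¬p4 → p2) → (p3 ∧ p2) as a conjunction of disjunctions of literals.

(¬p4 → p2) → (p3 ∧ p2)
= ¬(¬p4 → p2) ∨ (p3 ∧ p2)   [eliminate →]
= ¬(¬¬p4 ∨ p2) ∨ (p3 ∧ p2)   [eliminate →]
= (¬¬¬p4 ∧ ¬p2) ∨ (p3 ∧ p2)   [De Morgan]
= (¬p4 ∧ ¬p2) ∨ (p3 ∧ p2)   [double negation]
= (¬p4 ∨ p3) ∧ (¬p4 ∨ p2) ∧ (¬p2 ∨ p3) ∧ (¬p2 ∨ p2)   [distribute ∨ over ∧]
= (¬p4 ∨ p3) ∧ (¬p4 ∨ p2) ∧ (¬p2 ∨ p3)   [simplify]

(¬p4 ∨ p3) ∧ (¬p4 ∨ p2) ∧ (¬p2 ∨ p3)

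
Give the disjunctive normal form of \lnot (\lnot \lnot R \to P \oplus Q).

R \land \lnot P \land \lnot Q \lor R \land Q \land P

\lnot (\lnot \lnot R \to P \oplus Q)
≡ \lnot (\lnot \lnot \lnot R \lor (P \oplus Q))   (eliminate \to)
≡ \lnot (\lnot \lnot \lnot R \lor P \land \lnot Q \lor \lnot P \land Q)   (expand \oplus)
≡ \lnot \lnot \lnot \lnot R \land \lnot (P \land \lnot Q) \land \lnot (\lnot P \land Q)   (De Morgan)
≡ \lnot \lnot R \land \lnot (P \land \lnot Q) \land \lnot (\lnot P \land Q)   (double negation)
≡ R \land \lnot (P \land \lnot Q) \land \lnot (\lnot P \land Q)   (double negation)
≡ R \land (\lnot P \lor \lnot \lnot Q) \land \lnot (\lnot P \land Q)   (De Morgan)
≡ R \land (\lnot P \lor Q) \land \lnot (\lnot P \land Q)   (double negation)
≡ R \land (\lnot P \lor Q) \land (\lnot \lnot P \lor \lnot Q)   (De Morgan)
≡ R \land (\lnot P \lor Q) \land (P \lor \lnot Q)   (double negation)
≡ R \land \lnot P \land P \lor R \land \lnot P \land \lnot Q \lor R \land Q \land P \lor R \land Q \land \lnot Q   (distribute \land over \lor)
≡ R \land \lnot P \land \lnot Q \lor R \land Q \land P   (simplify)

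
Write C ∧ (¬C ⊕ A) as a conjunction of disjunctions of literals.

C ∧ (¬C ∨ A)

C ∧ (¬C ⊕ A)
≡ C ∧ (¬C ∨ A) ∧ ¬(¬C ∧ A)   [expand ⊕]
≡ C ∧ (¬C ∨ A) ∧ (¬¬C ∨ ¬A)   [De Morgan]
≡ C ∧ (¬C ∨ A) ∧ (C ∨ ¬A)   [double negation]
≡ C ∧ (¬C ∨ A)   [simplify]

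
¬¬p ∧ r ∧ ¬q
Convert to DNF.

p ∧ r ∧ ¬q

¬¬p ∧ r ∧ ¬q
⇔ p ∧ r ∧ ¬q   [double negation]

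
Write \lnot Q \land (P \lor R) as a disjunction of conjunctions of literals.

\lnot Q \land (P \lor R)
≡ (\lnot Q \land P) \lor (\lnot Q \land R)   (distribute \land over \lor)

(\lnot Q \land P) \lor (\lnot Q \land R)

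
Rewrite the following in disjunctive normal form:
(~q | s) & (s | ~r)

(~q | s) & (s | ~r)
≡ (~q & s) | (~q & ~r) | (s & s) | (s & ~r)   (distribute & over |)
≡ (~q & ~r) | s   (simplify)

(~q & ~r) | s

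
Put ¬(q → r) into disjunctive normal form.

¬(q → r)
≡ ¬(¬q ∨ r)   [eliminate →]
≡ ¬¬q ∧ ¬r   [De Morgan]
≡ q ∧ ¬r   [double negation]

q ∧ ¬r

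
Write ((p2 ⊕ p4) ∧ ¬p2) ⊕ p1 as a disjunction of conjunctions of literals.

((p2 ⊕ p4) ∧ ¬p2) ⊕ p1
≡ ((p2 ⊕ p4) ∧ ¬p2 ∧ ¬p1) ∨ (¬((p2 ⊕ p4) ∧ ¬p2) ∧ p1)   [expand ⊕]
≡ (((p2 ∧ ¬p4) ∨ (¬p2 ∧ p4)) ∧ ¬p2 ∧ ¬p1) ∨ (¬((p2 ⊕ p4) ∧ ¬p2) ∧ p1)   [expand ⊕]
≡ (((p2 ∧ ¬p4) ∨ (¬p2 ∧ p4)) ∧ ¬p2 ∧ ¬p1) ∨ (¬(((p2 ∧ ¬p4) ∨ (¬p2 ∧ p4)) ∧ ¬p2) ∧ p1)   [expand ⊕]
≡ (((p2 ∧ ¬p4) ∨ (¬p2 ∧ p4)) ∧ ¬p2 ∧ ¬p1) ∨ ((¬((p2 ∧ ¬p4) ∨ (¬p2 ∧ p4)) ∨ ¬¬p2) ∧ p1)   [De Morgan]
≡ (((p2 ∧ ¬p4) ∨ (¬p2 ∧ p4)) ∧ ¬p2 ∧ ¬p1) ∨ (((¬(p2 ∧ ¬p4) ∧ ¬(¬p2 ∧ p4)) ∨ ¬¬p2) ∧ p1)   [De Morgan]
≡ (((p2 ∧ ¬p4) ∨ (¬p2 ∧ p4)) ∧ ¬p2 ∧ ¬p1) ∨ ((((¬p2 ∨ ¬¬p4) ∧ ¬(¬p2 ∧ p4)) ∨ ¬¬p2) ∧ p1)   [De Morgan]
≡ (((p2 ∧ ¬p4) ∨ (¬p2 ∧ p4)) ∧ ¬p2 ∧ ¬p1) ∨ ((((¬p2 ∨ p4) ∧ ¬(¬p2 ∧ p4)) ∨ ¬¬p2) ∧ p1)   [double negation]
≡ (((p2 ∧ ¬p4) ∨ (¬p2 ∧ p4)) ∧ ¬p2 ∧ ¬p1) ∨ ((((¬p2 ∨ p4) ∧ (¬¬p2 ∨ ¬p4)) ∨ ¬¬p2) ∧ p1)   [De Morgan]
≡ (((p2 ∧ ¬p4) ∨ (¬p2 ∧ p4)) ∧ ¬p2 ∧ ¬p1) ∨ ((((¬p2 ∨ p4) ∧ (p2 ∨ ¬p4)) ∨ ¬¬p2) ∧ p1)   [double negation]
≡ (((p2 ∧ ¬p4) ∨ (¬p2 ∧ p4)) ∧ ¬p2 ∧ ¬p1) ∨ ((((¬p2 ∨ p4) ∧ (p2 ∨ ¬p4)) ∨ p2) ∧ p1)   [double negation]
≡ (p2 ∧ ¬p4 ∧ ¬p2 ∧ ¬p1) ∨ (¬p2 ∧ p4 ∧ ¬p2 ∧ ¬p1) ∨ (¬p2 ∧ p2 ∧ p1) ∨ (¬p2 ∧ ¬p4 ∧ p1) ∨ (p4 ∧ p2 ∧ p1) ∨ (p4 ∧ ¬p4 ∧ p1) ∨ (p2 ∧ p1)   [distribute ∧ over ∨]
≡ (¬p2 ∧ p4 ∧ ¬p1) ∨ (¬p2 ∧ ¬p4 ∧ p1) ∨ (p2 ∧ p1)   [simplify]

(¬p2 ∧ p4 ∧ ¬p1) ∨ (¬p2 ∧ ¬p4 ∧ p1) ∨ (p2 ∧ p1)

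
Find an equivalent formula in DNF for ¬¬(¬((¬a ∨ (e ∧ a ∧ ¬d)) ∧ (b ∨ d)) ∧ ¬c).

¬¬(¬((¬a ∨ (e ∧ a ∧ ¬d)) ∧ (b ∨ d)) ∧ ¬c)
≡ ¬((¬a ∨ (e ∧ a ∧ ¬d)) ∧ (b ∨ d)) ∧ ¬c   [double negation]
≡ (¬(¬a ∨ (e ∧ a ∧ ¬d)) ∨ ¬(b ∨ d)) ∧ ¬c   [De Morgan]
≡ ((¬¬a ∧ ¬(e ∧ a ∧ ¬d)) ∨ ¬(b ∨ d)) ∧ ¬c   [De Morgan]
≡ ((a ∧ ¬(e ∧ a ∧ ¬d)) ∨ ¬(b ∨ d)) ∧ ¬c   [double negation]
≡ ((a ∧ (¬e ∨ ¬a ∨ ¬¬d)) ∨ ¬(b ∨ d)) ∧ ¬c   [De Morgan]
≡ ((a ∧ (¬e ∨ ¬a ∨ d)) ∨ ¬(b ∨ d)) ∧ ¬c   [double negation]
≡ ((a ∧ (¬e ∨ ¬a ∨ d)) ∨ (¬b ∧ ¬d)) ∧ ¬c   [De Morgan]
≡ (a ∧ ¬e ∧ ¬c) ∨ (a ∧ ¬a ∧ ¬c) ∨ (a ∧ d ∧ ¬c) ∨ (¬b ∧ ¬d ∧ ¬c)   [distribute ∧ over ∨]
≡ (a ∧ ¬e ∧ ¬c) ∨ (a ∧ d ∧ ¬c) ∨ (¬b ∧ ¬d ∧ ¬c)   [simplify]

(a ∧ ¬e ∧ ¬c) ∨ (a ∧ d ∧ ¬c) ∨ (¬b ∧ ¬d ∧ ¬c)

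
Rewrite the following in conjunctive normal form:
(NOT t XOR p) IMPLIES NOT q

(t OR p OR NOT q) AND (NOT p OR NOT t OR NOT q)

(NOT t XOR p) IMPLIES NOT q
≡ NOT (NOT t XOR p) OR NOT q   [eliminate IMPLIES]
≡ NOT ((NOT t OR p) AND NOT (NOT t AND p)) OR NOT q   [expand XOR]
≡ NOT (NOT t OR p) OR NOT NOT (NOT t AND p) OR NOT q   [De Morgan]
≡ (NOT NOT t AND NOT p) OR NOT NOT (NOT t AND p) OR NOT q   [De Morgan]
≡ (t AND NOT p) OR NOT NOT (NOT t AND p) OR NOT q   [double negation]
≡ (t AND NOT p) OR (NOT t AND p) OR NOT q   [double negation]
≡ (t OR NOT t OR NOT q) AND (t OR p OR NOT q) AND (NOT p OR NOT t OR NOT q) AND (NOT p OR p OR NOT q)   [distribute OR over AND]
≡ (t OR p OR NOT q) AND (NOT p OR NOT t OR NOT q)   [simplify]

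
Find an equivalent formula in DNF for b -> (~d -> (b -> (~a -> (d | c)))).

b -> (~d -> (b -> (~a -> (d | c))))
⇔ ~b | (~d -> (b -> (~a -> (d | c))))   — eliminate ->
⇔ ~b | ~~d | (b -> (~a -> (d | c)))   — eliminate ->
⇔ ~b | ~~d | ~b | (~a -> (d | c))   — eliminate ->
⇔ ~b | ~~d | ~b | ~~a | d | c   — eliminate ->
⇔ ~b | d | ~b | ~~a | d | c   — double negation
⇔ ~b | d | ~b | a | d | c   — double negation
⇔ ~b | d | a | c   — simplify

~b | d | a | c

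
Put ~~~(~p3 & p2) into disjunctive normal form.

p3 | ~p2

~~~(~p3 & p2)
≡ ~(~p3 & p2)   (double negation)
≡ ~~p3 | ~p2   (De Morgan)
≡ p3 | ~p2   (double negation)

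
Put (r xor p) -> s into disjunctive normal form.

(~r & ~p) | (p & r) | s

(r xor p) -> s
≡ ~(r xor p) | s   [eliminate ->]
≡ ~((r & ~p) | (~r & p)) | s   [expand xor]
≡ (~(r & ~p) & ~(~r & p)) | s   [De Morgan]
≡ ((~r | ~~p) & ~(~r & p)) | s   [De Morgan]
≡ ((~r | p) & ~(~r & p)) | s   [double negation]
≡ ((~r | p) & (~~r | ~p)) | s   [De Morgan]
≡ ((~r | p) & (r | ~p)) | s   [double negation]
≡ (~r & r) | (~r & ~p) | (p & r) | (p & ~p) | s   [distribute & over |]
≡ (~r & ~p) | (p & r) | s   [simplify]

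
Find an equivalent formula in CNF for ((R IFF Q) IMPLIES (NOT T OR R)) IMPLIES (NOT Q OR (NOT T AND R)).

((R IFF Q) IMPLIES (NOT T OR R)) IMPLIES (NOT Q OR (NOT T AND R))
⇔ NOT ((R IFF Q) IMPLIES (NOT T OR R)) OR NOT Q OR (NOT T AND R)   [eliminate IMPLIES]
⇔ NOT (NOT (R IFF Q) OR NOT T OR R) OR NOT Q OR (NOT T AND R)   [eliminate IMPLIES]
⇔ NOT (NOT ((R IMPLIES Q) AND (Q IMPLIES R)) OR NOT T OR R) OR NOT Q OR (NOT T AND R)   [eliminate IFF]
⇔ NOT (NOT ((NOT R OR Q) AND (Q IMPLIES R)) OR NOT T OR R) OR NOT Q OR (NOT T AND R)   [eliminate IMPLIES]
⇔ NOT (NOT ((NOT R OR Q) AND (NOT Q OR R)) OR NOT T OR R) OR NOT Q OR (NOT T AND R)   [eliminate IMPLIES]
⇔ (NOT NOT ((NOT R OR Q) AND (NOT Q OR R)) AND NOT NOT T AND NOT R) OR NOT Q OR (NOT T AND R)   [De Morgan]
⇔ ((NOT R OR Q) AND (NOT Q OR R) AND NOT NOT T AND NOT R) OR NOT Q OR (NOT T AND R)   [double negation]
⇔ ((NOT R OR Q) AND (NOT Q OR R) AND T AND NOT R) OR NOT Q OR (NOT T AND R)   [double negation]
⇔ (NOT R OR Q OR NOT Q OR NOT T) AND (NOT R OR Q OR NOT Q OR R) AND (NOT Q OR R OR NOT Q OR NOT T) AND (NOT Q OR R OR NOT Q OR R) AND (T OR NOT Q OR NOT T) AND (T OR NOT Q OR R) AND (NOT R OR NOT Q OR NOT T) AND (NOT R OR NOT Q OR R)   [distribute OR over AND]
⇔ (NOT Q OR R) AND (NOT R OR NOT Q OR NOT T)   [simplify]

(NOT Q OR R) AND (NOT R OR NOT Q OR NOT T)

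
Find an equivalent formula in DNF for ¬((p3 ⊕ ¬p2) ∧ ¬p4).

¬((p3 ⊕ ¬p2) ∧ ¬p4)
⇔ ¬(((p3 ∧ ¬¬p2) ∨ (¬p3 ∧ ¬p2)) ∧ ¬p4)   [expand ⊕]
⇔ ¬((p3 ∧ ¬¬p2) ∨ (¬p3 ∧ ¬p2)) ∨ ¬¬p4   [De Morgan]
⇔ (¬(p3 ∧ ¬¬p2) ∧ ¬(¬p3 ∧ ¬p2)) ∨ ¬¬p4   [De Morgan]
⇔ ((¬p3 ∨ ¬¬¬p2) ∧ ¬(¬p3 ∧ ¬p2)) ∨ ¬¬p4   [De Morgan]
⇔ ((¬p3 ∨ ¬p2) ∧ ¬(¬p3 ∧ ¬p2)) ∨ ¬¬p4   [double negation]
⇔ ((¬p3 ∨ ¬p2) ∧ (¬¬p3 ∨ ¬¬p2)) ∨ ¬¬p4   [De Morgan]
⇔ ((¬p3 ∨ ¬p2) ∧ (p3 ∨ ¬¬p2)) ∨ ¬¬p4   [double negation]
⇔ ((¬p3 ∨ ¬p2) ∧ (p3 ∨ p2)) ∨ ¬¬p4   [double negation]
⇔ ((¬p3 ∨ ¬p2) ∧ (p3 ∨ p2)) ∨ p4   [double negation]
⇔ (¬p3 ∧ p3) ∨ (¬p3 ∧ p2) ∨ (¬p2 ∧ p3) ∨ (¬p2 ∧ p2) ∨ p4   [distribute ∧ over ∨]
⇔ (¬p3 ∧ p2) ∨ (¬p2 ∧ p3) ∨ p4   [simplify]

(¬p3 ∧ p2) ∨ (¬p2 ∧ p3) ∨ p4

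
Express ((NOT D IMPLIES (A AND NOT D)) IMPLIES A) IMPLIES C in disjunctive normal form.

(D AND NOT A) OR C

((NOT D IMPLIES (A AND NOT D)) IMPLIES A) IMPLIES C
= NOT ((NOT D IMPLIES (A AND NOT D)) IMPLIES A) OR C   [eliminate IMPLIES]
= NOT (NOT (NOT D IMPLIES (A AND NOT D)) OR A) OR C   [eliminate IMPLIES]
= NOT (NOT (NOT NOT D OR (A AND NOT D)) OR A) OR C   [eliminate IMPLIES]
= (NOT NOT (NOT NOT D OR (A AND NOT D)) AND NOT A) OR C   [De Morgan]
= ((NOT NOT D OR (A AND NOT D)) AND NOT A) OR C   [double negation]
= ((D OR (A AND NOT D)) AND NOT A) OR C   [double negation]
= (D AND NOT A) OR (A AND NOT D AND NOT A) OR C   [distribute AND over OR]
= (D AND NOT A) OR C   [simplify]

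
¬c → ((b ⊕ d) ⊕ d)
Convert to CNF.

(c ∨ b ∨ d) ∧ (c ∨ ¬d ∨ b)

¬c → ((b ⊕ d) ⊕ d)
≡ ¬¬c ∨ ((b ⊕ d) ⊕ d)   [eliminate →]
≡ ¬¬c ∨ (((b ⊕ d) ∨ d) ∧ ¬((b ⊕ d) ∧ d))   [expand ⊕]
≡ ¬¬c ∨ ((((b ∨ d) ∧ ¬(b ∧ d)) ∨ d) ∧ ¬((b ⊕ d) ∧ d))   [expand ⊕]
≡ ¬¬c ∨ ((((b ∨ d) ∧ ¬(b ∧ d)) ∨ d) ∧ ¬((b ∨ d) ∧ ¬(b ∧ d) ∧ d))   [expand ⊕]
≡ c ∨ ((((b ∨ d) ∧ ¬(b ∧ d)) ∨ d) ∧ ¬((b ∨ d) ∧ ¬(b ∧ d) ∧ d))   [double negation]
≡ c ∨ ((((b ∨ d) ∧ (¬b ∨ ¬d)) ∨ d) ∧ ¬((b ∨ d) ∧ ¬(b ∧ d) ∧ d))   [De Morgan]
≡ c ∨ ((((b ∨ d) ∧ (¬b ∨ ¬d)) ∨ d) ∧ (¬(b ∨ d) ∨ ¬¬(b ∧ d) ∨ ¬d))   [De Morgan]
≡ c ∨ ((((b ∨ d) ∧ (¬b ∨ ¬d)) ∨ d) ∧ ((¬b ∧ ¬d) ∨ ¬¬(b ∧ d) ∨ ¬d))   [De Morgan]
≡ c ∨ ((((b ∨ d) ∧ (¬b ∨ ¬d)) ∨ d) ∧ ((¬b ∧ ¬d) ∨ (b ∧ d) ∨ ¬d))   [double negation]
≡ (c ∨ b ∨ d ∨ d) ∧ (c ∨ ¬b ∨ ¬d ∨ d) ∧ (c ∨ ¬b ∨ b ∨ ¬d) ∧ (c ∨ ¬b ∨ d ∨ ¬d) ∧ (c ∨ ¬d ∨ b ∨ ¬d) ∧ (c ∨ ¬d ∨ d ∨ ¬d)   [distribute ∨ over ∧]
≡ (c ∨ b ∨ d) ∧ (c ∨ ¬d ∨ b)   [simplify]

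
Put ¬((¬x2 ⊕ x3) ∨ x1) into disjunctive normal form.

x2 ∧ ¬x3 ∧ ¬x1 ∨ x3 ∧ ¬x2 ∧ ¬x1

¬((¬x2 ⊕ x3) ∨ x1)
≡ ¬(¬x2 ∧ ¬x3 ∨ ¬¬x2 ∧ x3 ∨ x1)   [expand ⊕]
≡ ¬(¬x2 ∧ ¬x3) ∧ ¬(¬¬x2 ∧ x3) ∧ ¬x1   [De Morgan]
≡ (¬¬x2 ∨ ¬¬x3) ∧ ¬(¬¬x2 ∧ x3) ∧ ¬x1   [De Morgan]
≡ (x2 ∨ ¬¬x3) ∧ ¬(¬¬x2 ∧ x3) ∧ ¬x1   [double negation]
≡ (x2 ∨ x3) ∧ ¬(¬¬x2 ∧ x3) ∧ ¬x1   [double negation]
≡ (x2 ∨ x3) ∧ (¬¬¬x2 ∨ ¬x3) ∧ ¬x1   [De Morgan]
≡ (x2 ∨ x3) ∧ (¬x2 ∨ ¬x3) ∧ ¬x1   [double negation]
≡ x2 ∧ ¬x2 ∧ ¬x1 ∨ x2 ∧ ¬x3 ∧ ¬x1 ∨ x3 ∧ ¬x2 ∧ ¬x1 ∨ x3 ∧ ¬x3 ∧ ¬x1   [distribute ∧ over ∨]
≡ x2 ∧ ¬x3 ∧ ¬x1 ∨ x3 ∧ ¬x2 ∧ ¬x1   [simplify]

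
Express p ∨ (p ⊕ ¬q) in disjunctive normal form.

p ∨ (¬p ∧ ¬q)

p ∨ (p ⊕ ¬q)
⇔ p ∨ (p ∧ ¬¬q) ∨ (¬p ∧ ¬q)   [expand ⊕]
⇔ p ∨ (p ∧ q) ∨ (¬p ∧ ¬q)   [double negation]
⇔ p ∨ (¬p ∧ ¬q)   [simplify]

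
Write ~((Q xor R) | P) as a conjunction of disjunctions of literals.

(~Q | R) & (~R | Q) & ~P

~((Q xor R) | P)
≡ ~(((Q | R) & ~(Q & R)) | P)   (expand xor)
≡ ~((Q | R) & ~(Q & R)) & ~P   (De Morgan)
≡ (~(Q | R) | ~~(Q & R)) & ~P   (De Morgan)
≡ ((~Q & ~R) | ~~(Q & R)) & ~P   (De Morgan)
≡ ((~Q & ~R) | (Q & R)) & ~P   (double negation)
≡ (~Q | Q) & (~Q | R) & (~R | Q) & (~R | R) & ~P   (distribute | over &)
≡ (~Q | R) & (~R | Q) & ~P   (simplify)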